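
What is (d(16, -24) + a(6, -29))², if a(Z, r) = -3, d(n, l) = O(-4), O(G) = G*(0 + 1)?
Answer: 49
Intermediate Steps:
O(G) = G (O(G) = G*1 = G)
d(n, l) = -4
(d(16, -24) + a(6, -29))² = (-4 - 3)² = (-7)² = 49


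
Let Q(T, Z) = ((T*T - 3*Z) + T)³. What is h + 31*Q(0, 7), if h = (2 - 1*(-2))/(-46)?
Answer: -6603095/23 ≈ -2.8709e+5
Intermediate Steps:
h = -2/23 (h = (2 + 2)*(-1/46) = 4*(-1/46) = -2/23 ≈ -0.086957)
Q(T, Z) = (T + T² - 3*Z)³ (Q(T, Z) = ((T² - 3*Z) + T)³ = (T + T² - 3*Z)³)
h + 31*Q(0, 7) = -2/23 + 31*(0 + 0² - 3*7)³ = -2/23 + 31*(0 + 0 - 21)³ = -2/23 + 31*(-21)³ = -2/23 + 31*(-9261) = -2/23 - 287091 = -6603095/23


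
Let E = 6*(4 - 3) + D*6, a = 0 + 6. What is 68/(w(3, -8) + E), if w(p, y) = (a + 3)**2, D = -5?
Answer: 68/57 ≈ 1.1930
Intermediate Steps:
a = 6
w(p, y) = 81 (w(p, y) = (6 + 3)**2 = 9**2 = 81)
E = -24 (E = 6*(4 - 3) - 5*6 = 6*1 - 30 = 6 - 30 = -24)
68/(w(3, -8) + E) = 68/(81 - 24) = 68/57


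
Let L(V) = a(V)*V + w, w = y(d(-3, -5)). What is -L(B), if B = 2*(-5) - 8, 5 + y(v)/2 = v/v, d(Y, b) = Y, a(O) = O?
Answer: -316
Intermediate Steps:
y(v) = -8 (y(v) = -10 + 2*(v/v) = -10 + 2*1 = -10 + 2 = -8)
B = -18 (B = -10 - 8 = -18)
w = -8
L(V) = -8 + V**2 (L(V) = V*V - 8 = V**2 - 8 = -8 + V**2)
-L(B) = -(-8 + (-18)**2) = -(-8 + 324) = -1*316 = -316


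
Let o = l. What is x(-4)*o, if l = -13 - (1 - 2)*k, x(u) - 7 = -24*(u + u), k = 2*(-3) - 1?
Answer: -3980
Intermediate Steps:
k = -7 (k = -6 - 1 = -7)
x(u) = 7 - 48*u (x(u) = 7 - 24*(u + u) = 7 - 48*u)
l = -20 (l = -13 - (1 - 2)*(-7) = -13 - (-1)*(-7) = -13 - 1*7 = -13 - 7 = -20)
o = -20
x(-4)*o = (7 - 48*(-4))*(-20) = (7 + 192)*(-20) = 199*(-20) = -3980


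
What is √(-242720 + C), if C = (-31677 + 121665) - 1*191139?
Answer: I*√343871 ≈ 586.41*I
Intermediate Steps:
C = -101151 (C = 89988 - 191139 = -101151)
√(-242720 + C) = √(-242720 - 101151) = √(-343871) = I*√343871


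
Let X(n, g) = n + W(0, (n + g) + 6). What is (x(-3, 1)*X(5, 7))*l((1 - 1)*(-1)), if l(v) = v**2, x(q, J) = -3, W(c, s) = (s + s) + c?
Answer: 0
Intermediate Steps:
W(c, s) = c + 2*s (W(c, s) = 2*s + c = c + 2*s)
X(n, g) = 12 + 2*g + 3*n (X(n, g) = n + (0 + 2*((n + g) + 6)) = n + (0 + 2*((g + n) + 6)) = n + (0 + 2*(6 + g + n)) = n + (0 + (12 + 2*g + 2*n)) = n + (12 + 2*g + 2*n) = 12 + 2*g + 3*n)
(x(-3, 1)*X(5, 7))*l((1 - 1)*(-1)) = (-3*(12 + 2*7 + 3*5))*((1 - 1)*(-1))**2 = (-3*(12 + 14 + 15))*(0*(-1))**2 = -3*41*0**2 = -123*0 = 0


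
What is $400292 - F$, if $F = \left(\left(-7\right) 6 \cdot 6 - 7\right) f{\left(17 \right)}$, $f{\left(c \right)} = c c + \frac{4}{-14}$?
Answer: $475069$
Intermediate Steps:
$f{\left(c \right)} = - \frac{2}{7} + c^{2}$ ($f{\left(c \right)} = c^{2} + 4 \left(- \frac{1}{14}\right) = c^{2} - \frac{2}{7} = - \frac{2}{7} + c^{2}$)
$F = -74777$ ($F = \left(\left(-7\right) 6 \cdot 6 - 7\right) \left(- \frac{2}{7} + 17^{2}\right) = \left(\left(-42\right) 6 - 7\right) \left(- \frac{2}{7} + 289\right) = \left(-252 - 7\right) \frac{2021}{7} = \left(-259\right) \frac{2021}{7} = -74777$)
$400292 - F = 400292 - -74777 = 400292 + 74777 = 475069$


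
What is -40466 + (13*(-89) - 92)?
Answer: -41715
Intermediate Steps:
-40466 + (13*(-89) - 92) = -40466 + (-1157 - 92) = -40466 - 1249 = -41715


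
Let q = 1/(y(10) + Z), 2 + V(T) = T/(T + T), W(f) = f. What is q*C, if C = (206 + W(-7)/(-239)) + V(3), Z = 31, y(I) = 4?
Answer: 19553/3346 ≈ 5.8437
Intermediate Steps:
V(T) = -3/2 (V(T) = -2 + T/(T + T) = -2 + T/((2*T)) = -2 + T*(1/(2*T)) = -2 + ½ = -3/2)
C = 97765/478 (C = (206 - 7/(-239)) - 3/2 = (206 - 7*(-1/239)) - 3/2 = (206 + 7/239) - 3/2 = 49241/239 - 3/2 = 97765/478 ≈ 204.53)
q = 1/35 (q = 1/(4 + 31) = 1/35 ≈ 0.028571)
q*C = (1/35)*(97765/478) = 19553/3346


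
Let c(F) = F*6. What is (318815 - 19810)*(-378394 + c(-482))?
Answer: -114006420430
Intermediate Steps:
c(F) = 6*F
(318815 - 19810)*(-378394 + c(-482)) = (318815 - 19810)*(-378394 + 6*(-482)) = 299005*(-378394 - 2892) = 299005*(-381286) = -114006420430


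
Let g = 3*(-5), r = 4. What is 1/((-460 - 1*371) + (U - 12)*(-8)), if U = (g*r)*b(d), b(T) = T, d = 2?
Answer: 1/225 ≈ 0.0044444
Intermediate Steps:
g = -15
U = -120 (U = -15*4*2 = -60*2 = -120)
1/((-460 - 1*371) + (U - 12)*(-8)) = 1/((-460 - 1*371) + (-120 - 12)*(-8)) = 1/((-460 - 371) - 132*(-8)) = 1/(-831 + 1056) = 1/225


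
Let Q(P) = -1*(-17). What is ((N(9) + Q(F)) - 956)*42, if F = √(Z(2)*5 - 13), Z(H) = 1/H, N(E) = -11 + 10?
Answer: -39480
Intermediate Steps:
N(E) = -1
F = I*√42/2 (F = √(5/2 - 13) = √(-21/2) = I*√42/2 ≈ 3.2404*I)
Q(P) = 17
((N(9) + Q(F)) - 956)*42 = ((-1 + 17) - 956)*42 = (16 - 956)*42 = -940*42 = -39480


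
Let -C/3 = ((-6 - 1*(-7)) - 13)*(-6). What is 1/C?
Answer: -1/216 ≈ -0.0046296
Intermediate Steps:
C = -216 (C = -3*((-6 - 1*(-7)) - 13)*(-6) = -3*((-6 + 7) - 13)*(-6) = -3*(1 - 13)*(-6) = -(-36)*(-6) = -3*72 = -216)
1/C = 1/(-216) = -1/216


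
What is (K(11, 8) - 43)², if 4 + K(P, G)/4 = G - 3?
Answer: 1521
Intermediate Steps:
K(P, G) = -28 + 4*G (K(P, G) = -16 + 4*(G - 3) = -16 + 4*(-3 + G) = -16 + (-12 + 4*G) = -28 + 4*G)
(K(11, 8) - 43)² = ((-28 + 4*8) - 43)² = ((-28 + 32) - 43)² = (4 - 43)² = (-39)² = 1521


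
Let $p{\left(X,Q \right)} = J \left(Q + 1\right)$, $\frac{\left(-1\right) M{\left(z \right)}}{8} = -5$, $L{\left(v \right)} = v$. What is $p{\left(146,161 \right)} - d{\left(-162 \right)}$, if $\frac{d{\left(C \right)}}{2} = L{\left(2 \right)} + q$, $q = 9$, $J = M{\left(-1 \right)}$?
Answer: $6458$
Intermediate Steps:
$M{\left(z \right)} = 40$ ($M{\left(z \right)} = \left(-8\right) \left(-5\right) = 40$)
$J = 40$
$d{\left(C \right)} = 22$ ($d{\left(C \right)} = 2 \left(2 + 9\right) = 2 \cdot 11 = 22$)
$p{\left(X,Q \right)} = 40 + 40 Q$ ($p{\left(X,Q \right)} = 40 \left(Q + 1\right) = 40 \left(1 + Q\right) = 40 + 40 Q$)
$p{\left(146,161 \right)} - d{\left(-162 \right)} = \left(40 + 40 \cdot 161\right) - 22 = \left(40 + 6440\right) - 22 = 6480 - 22 = 6458$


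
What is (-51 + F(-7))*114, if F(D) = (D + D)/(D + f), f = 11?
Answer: -6213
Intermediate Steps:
F(D) = 2*D/(11 + D) (F(D) = (D + D)/(D + 11) = (2*D)/(11 + D) = 2*D/(11 + D))
(-51 + F(-7))*114 = (-51 + 2*(-7)/(11 - 7))*114 = (-51 + 2*(-7)/4)*114 = (-51 + 2*(-7)*(1/4))*114 = (-51 - 7/2)*114 = -109/2*114 = -6213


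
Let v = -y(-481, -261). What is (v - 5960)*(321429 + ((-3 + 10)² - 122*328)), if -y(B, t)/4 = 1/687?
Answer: -1152450662392/687 ≈ -1.6775e+9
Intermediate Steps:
y(B, t) = -4/687
v = 4/687 (v = -1*(-4/687) = 4/687 ≈ 0.0058224)
(v - 5960)*(321429 + ((-3 + 10)² - 122*328)) = (4/687 - 5960)*(321429 + ((-3 + 10)² - 122*328)) = -4094516*(321429 + (7² - 40016))/687 = -4094516*(321429 + (49 - 40016))/687 = -4094516*(321429 - 39967)/687 = -4094516/687*281462 = -1152450662392/687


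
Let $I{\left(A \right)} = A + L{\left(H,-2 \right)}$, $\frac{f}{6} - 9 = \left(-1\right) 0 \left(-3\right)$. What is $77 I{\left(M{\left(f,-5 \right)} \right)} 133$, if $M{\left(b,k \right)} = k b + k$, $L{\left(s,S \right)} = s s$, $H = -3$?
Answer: $-2724106$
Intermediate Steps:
$f = 54$ ($f = 54 + 6 \left(-1\right) 0 \left(-3\right) = 54 + 6 \cdot 0 \left(-3\right) = 54 + 6 \cdot 0 = 54 + 0 = 54$)
$L{\left(s,S \right)} = s^{2}$
$M{\left(b,k \right)} = k + b k$ ($M{\left(b,k \right)} = b k + k = k + b k$)
$I{\left(A \right)} = 9 + A$ ($I{\left(A \right)} = A + \left(-3\right)^{2} = A + 9 = 9 + A$)
$77 I{\left(M{\left(f,-5 \right)} \right)} 133 = 77 \left(9 - 5 \left(1 + 54\right)\right) 133 = 77 \left(9 - 275\right) 133 = 77 \left(-266\right) 133 = \left(-20482\right) 133 = -2724106$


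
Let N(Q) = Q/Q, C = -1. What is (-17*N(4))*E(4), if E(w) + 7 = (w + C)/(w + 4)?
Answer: 901/8 ≈ 112.63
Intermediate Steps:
E(w) = -7 + (-1 + w)/(4 + w) (E(w) = -7 + (w - 1)/(w + 4) = -7 + (-1 + w)/(4 + w))
N(Q) = 1
(-17*N(4))*E(4) = (-17*1)*((-29 - 6*4)/(4 + 4)) = -17*(-29 - 24)/8 = -17*(-53)/8 = -17*(-53/8) = 901/8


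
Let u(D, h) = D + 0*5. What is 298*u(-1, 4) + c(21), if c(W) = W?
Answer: -277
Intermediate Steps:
u(D, h) = D (u(D, h) = D + 0 = D)
298*u(-1, 4) + c(21) = 298*(-1) + 21 = -298 + 21 = -277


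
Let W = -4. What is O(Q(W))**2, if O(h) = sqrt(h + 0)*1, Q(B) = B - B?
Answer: 0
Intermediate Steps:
Q(B) = 0
O(h) = sqrt(h) (O(h) = sqrt(h)*1 = sqrt(h))
O(Q(W))**2 = (sqrt(0))**2 = 0**2 = 0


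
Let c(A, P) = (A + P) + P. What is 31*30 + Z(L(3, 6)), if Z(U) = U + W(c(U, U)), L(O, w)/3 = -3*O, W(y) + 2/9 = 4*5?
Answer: 8305/9 ≈ 922.78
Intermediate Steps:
c(A, P) = A + 2*P
W(y) = 178/9 (W(y) = -2/9 + 4*5 = -2/9 + 20 = 178/9)
L(O, w) = -9*O (L(O, w) = 3*(-3*O) = -9*O)
Z(U) = 178/9 + U (Z(U) = U + 178/9 = 178/9 + U)
31*30 + Z(L(3, 6)) = 31*30 + (178/9 - 9*3) = 930 + (178/9 - 27) = 930 - 65/9 = 8305/9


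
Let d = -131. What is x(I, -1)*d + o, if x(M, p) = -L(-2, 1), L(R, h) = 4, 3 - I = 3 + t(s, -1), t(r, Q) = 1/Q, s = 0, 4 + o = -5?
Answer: 515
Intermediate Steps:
o = -9 (o = -4 - 5 = -9)
I = 1 (I = 3 - (3 + 1/(-1)) = 3 - (3 - 1) = 3 - 1*2 = 3 - 2 = 1)
x(M, p) = -4 (x(M, p) = -1*4 = -4)
x(I, -1)*d + o = -4*(-131) - 9 = 524 - 9 = 515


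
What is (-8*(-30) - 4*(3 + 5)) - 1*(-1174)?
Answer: 1382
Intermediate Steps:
(-8*(-30) - 4*(3 + 5)) - 1*(-1174) = (240 - 4*8) + 1174 = (240 - 32) + 1174 = 208 + 1174 = 1382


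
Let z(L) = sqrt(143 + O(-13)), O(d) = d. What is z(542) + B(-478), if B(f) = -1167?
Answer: -1167 + sqrt(130) ≈ -1155.6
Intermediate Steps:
z(L) = sqrt(130) (z(L) = sqrt(143 - 13) = sqrt(130))
z(542) + B(-478) = sqrt(130) - 1167 = -1167 + sqrt(130)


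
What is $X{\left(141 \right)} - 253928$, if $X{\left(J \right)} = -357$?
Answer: $-254285$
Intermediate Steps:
$X{\left(141 \right)} - 253928 = -357 - 253928 = -254285$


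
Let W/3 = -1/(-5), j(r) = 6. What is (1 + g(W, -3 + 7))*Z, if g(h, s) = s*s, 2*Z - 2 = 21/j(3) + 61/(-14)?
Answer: 68/7 ≈ 9.7143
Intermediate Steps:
W = ⅗ (W = 3*(-1/(-5)) = 3*(-1*(-⅕)) = 3*(⅕) = ⅗ ≈ 0.60000)
Z = 4/7 (Z = 1 + (21/6 + 61/(-14))/2 = 1 + (21*(⅙) + 61*(-1/14))/2 = 1 + (7/2 - 61/14)/2 = 1 + (½)*(-6/7) = 1 - 3/7 = 4/7 ≈ 0.57143)
g(h, s) = s²
(1 + g(W, -3 + 7))*Z = (1 + (-3 + 7)²)*(4/7) = (1 + 4²)*(4/7) = (1 + 16)*(4/7) = 17*(4/7) = 68/7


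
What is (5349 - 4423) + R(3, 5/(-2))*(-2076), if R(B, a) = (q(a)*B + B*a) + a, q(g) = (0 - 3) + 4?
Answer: 15458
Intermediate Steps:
q(g) = 1 (q(g) = -3 + 4 = 1)
R(B, a) = B + a + B*a (R(B, a) = (1*B + B*a) + a = (B + B*a) + a = B + a + B*a)
(5349 - 4423) + R(3, 5/(-2))*(-2076) = (5349 - 4423) + (3 + 5/(-2) + 3*(5/(-2)))*(-2076) = 926 + (3 + 5*(-½) + 3*(5*(-½)))*(-2076) = 926 + (3 - 5/2 + 3*(-5/2))*(-2076) = 926 + (3 - 5/2 - 15/2)*(-2076) = 926 - 7*(-2076) = 926 + 14532 = 15458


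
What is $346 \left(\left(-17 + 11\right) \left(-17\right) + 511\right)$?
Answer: $212098$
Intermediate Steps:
$346 \left(\left(-17 + 11\right) \left(-17\right) + 511\right) = 346 \left(\left(-6\right) \left(-17\right) + 511\right) = 346 \left(102 + 511\right) = 346 \cdot 613 = 212098$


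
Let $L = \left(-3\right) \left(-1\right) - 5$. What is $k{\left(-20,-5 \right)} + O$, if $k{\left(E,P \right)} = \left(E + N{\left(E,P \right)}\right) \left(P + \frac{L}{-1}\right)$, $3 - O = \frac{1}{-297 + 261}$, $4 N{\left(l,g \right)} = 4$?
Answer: $\frac{2161}{36} \approx 60.028$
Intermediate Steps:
$N{\left(l,g \right)} = 1$ ($N{\left(l,g \right)} = \frac{1}{4} \cdot 4 = 1$)
$O = \frac{109}{36}$ ($O = 3 - \frac{1}{-297 + 261} = 3 - \frac{1}{-36} = 3 - - \frac{1}{36} = 3 + \frac{1}{36} = \frac{109}{36} \approx 3.0278$)
$L = -2$ ($L = 3 - 5 = -2$)
$k{\left(E,P \right)} = \left(1 + E\right) \left(2 + P\right)$ ($k{\left(E,P \right)} = \left(E + 1\right) \left(P - \frac{2}{-1}\right) = \left(1 + E\right) \left(P - -2\right) = \left(1 + E\right) \left(P + 2\right) = \left(1 + E\right) \left(2 + P\right)$)
$k{\left(-20,-5 \right)} + O = \left(2 - 5 + 2 \left(-20\right) - -100\right) + \frac{109}{36} = \left(2 - 5 - 40 + 100\right) + \frac{109}{36} = 57 + \frac{109}{36} = \frac{2161}{36}$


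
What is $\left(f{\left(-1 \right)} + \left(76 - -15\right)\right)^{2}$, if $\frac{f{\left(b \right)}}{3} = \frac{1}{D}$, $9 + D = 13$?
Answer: $\frac{134689}{16} \approx 8418.1$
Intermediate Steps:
$D = 4$ ($D = -9 + 13 = 4$)
$f{\left(b \right)} = \frac{3}{4}$
$\left(f{\left(-1 \right)} + \left(76 - -15\right)\right)^{2} = \left(\frac{3}{4} + \left(76 - -15\right)\right)^{2} = \left(\frac{3}{4} + \left(76 + 15\right)\right)^{2} = \left(\frac{3}{4} + 91\right)^{2} = \left(\frac{367}{4}\right)^{2} = \frac{134689}{16}$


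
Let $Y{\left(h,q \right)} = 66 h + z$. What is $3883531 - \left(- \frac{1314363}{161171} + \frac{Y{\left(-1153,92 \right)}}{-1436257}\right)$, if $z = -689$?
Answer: $\frac{898973192333181571}{231482976947} \approx 3.8835 \cdot 10^{6}$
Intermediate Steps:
$Y{\left(h,q \right)} = -689 + 66 h$ ($Y{\left(h,q \right)} = 66 h - 689 = -689 + 66 h$)
$3883531 - \left(- \frac{1314363}{161171} + \frac{Y{\left(-1153,92 \right)}}{-1436257}\right) = 3883531 - \left(- \frac{1314363}{161171} + \frac{-689 + 66 \left(-1153\right)}{-1436257}\right) = 3883531 - \left(\left(-1314363\right) \frac{1}{161171} + \left(-689 - 76098\right) \left(- \frac{1}{1436257}\right)\right) = 3883531 - \left(- \frac{1314363}{161171} - - \frac{76787}{1436257}\right) = 3883531 - \left(- \frac{1314363}{161171} + \frac{76787}{1436257}\right) = 3883531 - - \frac{1875387221714}{231482976947} = 3883531 + \frac{1875387221714}{231482976947} = \frac{898973192333181571}{231482976947}$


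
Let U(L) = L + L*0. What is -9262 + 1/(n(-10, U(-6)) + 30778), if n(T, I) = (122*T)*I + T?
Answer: -352771055/38088 ≈ -9262.0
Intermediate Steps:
U(L) = L (U(L) = L + 0 = L)
n(T, I) = T + 122*I*T (n(T, I) = 122*I*T + T = T + 122*I*T)
-9262 + 1/(n(-10, U(-6)) + 30778) = -9262 + 1/(-10*(1 + 122*(-6)) + 30778) = -9262 + 1/(-10*(1 - 732) + 30778) = -9262 + 1/(-10*(-731) + 30778) = -9262 + 1/(7310 + 30778) = -9262 + 1/38088 = -352771055/38088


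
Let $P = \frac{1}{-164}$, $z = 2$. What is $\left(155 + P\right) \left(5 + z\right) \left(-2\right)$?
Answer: $- \frac{177933}{82} \approx -2169.9$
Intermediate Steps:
$P = - \frac{1}{164} \approx -0.0060976$
$\left(155 + P\right) \left(5 + z\right) \left(-2\right) = \left(155 - \frac{1}{164}\right) \left(5 + 2\right) \left(-2\right) = \frac{25419 \cdot 7 \left(-2\right)}{164} = \frac{25419}{164} \left(-14\right) = - \frac{177933}{82}$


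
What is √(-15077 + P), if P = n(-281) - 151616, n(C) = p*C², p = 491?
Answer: √38603158 ≈ 6213.1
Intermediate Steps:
n(C) = 491*C²
P = 38618235 (P = 491*(-281)² - 151616 = 491*78961 - 151616 = 38769851 - 151616 = 38618235)
√(-15077 + P) = √(-15077 + 38618235) = √38603158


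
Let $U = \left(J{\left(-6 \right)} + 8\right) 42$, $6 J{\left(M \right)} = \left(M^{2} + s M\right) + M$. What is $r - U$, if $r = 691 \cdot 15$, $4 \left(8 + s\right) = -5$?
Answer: $\frac{18861}{2} \approx 9430.5$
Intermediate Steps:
$s = - \frac{37}{4}$ ($s = -8 + \frac{1}{4} \left(-5\right) = -8 - \frac{5}{4} = - \frac{37}{4} \approx -9.25$)
$J{\left(M \right)} = - \frac{11 M}{8} + \frac{M^{2}}{6}$ ($J{\left(M \right)} = \frac{\left(M^{2} - \frac{37 M}{4}\right) + M}{6} = \frac{M^{2} - \frac{33 M}{4}}{6} = - \frac{11 M}{8} + \frac{M^{2}}{6}$)
$U = \frac{1869}{2}$ ($U = \left(\frac{1}{24} \left(-6\right) \left(-33 + 4 \left(-6\right)\right) + 8\right) 42 = \left(\frac{1}{24} \left(-6\right) \left(-33 - 24\right) + 8\right) 42 = \left(\frac{1}{24} \left(-6\right) \left(-57\right) + 8\right) 42 = \left(\frac{57}{4} + 8\right) 42 = \frac{89}{4} \cdot 42 = \frac{1869}{2} \approx 934.5$)
$r = 10365$
$r - U = 10365 - \frac{1869}{2} = \frac{18861}{2}$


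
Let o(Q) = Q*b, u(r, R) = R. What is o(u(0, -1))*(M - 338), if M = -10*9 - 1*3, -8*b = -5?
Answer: 2155/8 ≈ 269.38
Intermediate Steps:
b = 5/8 (b = -⅛*(-5) = 5/8 ≈ 0.62500)
M = -93 (M = -90 - 3 = -93)
o(Q) = 5*Q/8 (o(Q) = Q*(5/8) = 5*Q/8)
o(u(0, -1))*(M - 338) = ((5/8)*(-1))*(-93 - 338) = -5/8*(-431) = 2155/8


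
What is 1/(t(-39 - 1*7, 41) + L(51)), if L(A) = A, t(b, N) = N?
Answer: 1/92 ≈ 0.010870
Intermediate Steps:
1/(t(-39 - 1*7, 41) + L(51)) = 1/(41 + 51) = 1/92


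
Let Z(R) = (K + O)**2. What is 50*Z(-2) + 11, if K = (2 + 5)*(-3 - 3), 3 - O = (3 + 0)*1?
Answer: 88211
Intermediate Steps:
O = 0 (O = 3 - (3 + 0) = 3 - 3 = 0)
K = -42 (K = 7*(-6) = -42)
Z(R) = 1764 (Z(R) = (-42 + 0)**2 = (-42)**2 = 1764)
50*Z(-2) + 11 = 50*1764 + 11 = 88200 + 11 = 88211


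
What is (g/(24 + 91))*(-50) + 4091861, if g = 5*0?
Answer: 4091861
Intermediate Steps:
g = 0
(g/(24 + 91))*(-50) + 4091861 = (0/(24 + 91))*(-50) + 4091861 = (0/115)*(-50) + 4091861 = (0*(1/115))*(-50) + 4091861 = 0*(-50) + 4091861 = 0 + 4091861 = 4091861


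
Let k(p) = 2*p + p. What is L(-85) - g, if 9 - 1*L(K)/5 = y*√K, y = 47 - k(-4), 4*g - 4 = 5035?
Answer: -4859/4 - 295*I*√85 ≈ -1214.8 - 2719.8*I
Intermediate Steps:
g = 5039/4 (g = 1 + (¼)*5035 = 1 + 5035/4 = 5039/4 ≈ 1259.8)
k(p) = 3*p
y = 59 (y = 47 - 3*(-4) = 47 - 1*(-12) = 47 + 12 = 59)
L(K) = 45 - 295*√K
L(-85) - g = (45 - 295*I*√85) - 1*5039/4 = (45 - 295*I*√85) - 5039/4 = -4859/4 - 295*I*√85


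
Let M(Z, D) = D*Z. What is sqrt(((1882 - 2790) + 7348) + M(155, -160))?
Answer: 6*I*sqrt(510) ≈ 135.5*I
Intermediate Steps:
sqrt(((1882 - 2790) + 7348) + M(155, -160)) = sqrt(((1882 - 2790) + 7348) - 160*155) = sqrt((-908 + 7348) - 24800) = sqrt(6440 - 24800) = sqrt(-18360) = 6*I*sqrt(510)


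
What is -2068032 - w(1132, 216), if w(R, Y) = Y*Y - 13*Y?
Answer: -2111880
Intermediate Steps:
w(R, Y) = Y**2 - 13*Y
-2068032 - w(1132, 216) = -2068032 - 216*(-13 + 216) = -2068032 - 216*203 = -2068032 - 1*43848 = -2068032 - 43848 = -2111880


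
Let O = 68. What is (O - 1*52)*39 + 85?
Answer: 709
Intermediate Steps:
(O - 1*52)*39 + 85 = (68 - 1*52)*39 + 85 = (68 - 52)*39 + 85 = 16*39 + 85 = 624 + 85 = 709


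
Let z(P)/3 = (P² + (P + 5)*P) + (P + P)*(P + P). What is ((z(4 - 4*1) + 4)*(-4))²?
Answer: 256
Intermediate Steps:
z(P) = 15*P² + 3*P*(5 + P) (z(P) = 3*((P² + (P + 5)*P) + (P + P)*(P + P)) = 3*((P² + (5 + P)*P) + (2*P)*(2*P)) = 3*((P² + P*(5 + P)) + 4*P²) = 3*(5*P² + P*(5 + P)) = 15*P² + 3*P*(5 + P))
((z(4 - 4*1) + 4)*(-4))² = ((3*(4 - 4*1)*(5 + 6*(4 - 4*1)) + 4)*(-4))² = ((3*(4 - 4)*(5 + 6*(4 - 4)) + 4)*(-4))² = ((3*0*(5 + 6*0) + 4)*(-4))² = ((3*0*(5 + 0) + 4)*(-4))² = ((3*0*5 + 4)*(-4))² = ((0 + 4)*(-4))² = (4*(-4))² = (-16)² = 256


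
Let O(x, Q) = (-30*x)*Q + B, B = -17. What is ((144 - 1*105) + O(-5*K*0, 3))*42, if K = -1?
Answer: 924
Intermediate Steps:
O(x, Q) = -17 - 30*Q*x (O(x, Q) = (-30*x)*Q - 17 = -30*Q*x - 17 = -17 - 30*Q*x)
((144 - 1*105) + O(-5*K*0, 3))*42 = ((144 - 1*105) + (-17 - 30*3*-5*(-1)*0))*42 = ((144 - 105) + (-17 - 30*3*5*0))*42 = (39 + (-17 - 30*3*0))*42 = (39 + (-17 + 0))*42 = (39 - 17)*42 = 22*42 = 924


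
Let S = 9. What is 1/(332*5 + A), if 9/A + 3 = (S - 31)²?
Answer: 481/798469 ≈ 0.00060240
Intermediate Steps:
A = 9/481 (A = 9/(-3 + (9 - 31)²) = 9/(-3 + (-22)²) = 9/(-3 + 484) = 9/481 ≈ 0.018711)
1/(332*5 + A) = 1/(332*5 + 9/481) = 1/(1660 + 9/481) = 1/(798469/481) = 481/798469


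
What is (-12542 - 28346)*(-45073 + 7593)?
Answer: 1532482240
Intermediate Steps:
(-12542 - 28346)*(-45073 + 7593) = -40888*(-37480) = 1532482240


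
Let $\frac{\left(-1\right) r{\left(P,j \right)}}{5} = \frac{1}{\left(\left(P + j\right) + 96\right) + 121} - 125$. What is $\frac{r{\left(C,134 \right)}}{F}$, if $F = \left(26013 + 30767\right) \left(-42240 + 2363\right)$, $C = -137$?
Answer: $- \frac{26749}{96908447368} \approx -2.7602 \cdot 10^{-7}$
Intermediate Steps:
$F = -2264216060$ ($F = 56780 \left(-39877\right) = -2264216060$)
$r{\left(P,j \right)} = 625 - \frac{5}{217 + P + j}$ ($r{\left(P,j \right)} = - 5 \left(\frac{1}{\left(\left(P + j\right) + 96\right) + 121} - 125\right) = - 5 \left(\frac{1}{\left(96 + P + j\right) + 121} - 125\right) = - 5 \left(\frac{1}{217 + P + j} - 125\right) = - 5 \left(-125 + \frac{1}{217 + P + j}\right) = 625 - \frac{5}{217 + P + j}$)
$\frac{r{\left(C,134 \right)}}{F} = \frac{5 \frac{1}{217 - 137 + 134} \left(27124 + 125 \left(-137\right) + 125 \cdot 134\right)}{-2264216060} = \frac{5 \left(27124 - 17125 + 16750\right)}{214} \left(- \frac{1}{2264216060}\right) = 5 \cdot \frac{1}{214} \cdot 26749 \left(- \frac{1}{2264216060}\right) = \frac{133745}{214} \left(- \frac{1}{2264216060}\right) = - \frac{26749}{96908447368}$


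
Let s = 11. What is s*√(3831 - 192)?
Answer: 11*√3639 ≈ 663.57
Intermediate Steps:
s*√(3831 - 192) = 11*√(3831 - 192) = 11*√3639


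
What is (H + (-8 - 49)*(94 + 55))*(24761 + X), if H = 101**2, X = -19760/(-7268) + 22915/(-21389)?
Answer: 1643729495146984/38863813 ≈ 4.2295e+7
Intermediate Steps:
X = 64025105/38863813 (X = -19760*(-1/7268) + 22915*(-1/21389) = 4940/1817 - 22915/21389 = 64025105/38863813 ≈ 1.6474)
H = 10201
(H + (-8 - 49)*(94 + 55))*(24761 + X) = (10201 + (-8 - 49)*(94 + 55))*(24761 + 64025105/38863813) = (10201 - 57*149)*(962370898798/38863813) = (10201 - 8493)*(962370898798/38863813) = 1708*(962370898798/38863813) = 1643729495146984/38863813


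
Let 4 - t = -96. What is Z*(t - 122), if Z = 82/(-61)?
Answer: 1804/61 ≈ 29.574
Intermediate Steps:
Z = -82/61 (Z = 82*(-1/61) = -82/61 ≈ -1.3443)
t = 100 (t = 4 - 1*(-96) = 4 + 96 = 100)
Z*(t - 122) = -82*(100 - 122)/61 = -82/61*(-22) = 1804/61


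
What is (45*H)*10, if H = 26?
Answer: 11700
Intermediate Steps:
(45*H)*10 = (45*26)*10 = 1170*10 = 11700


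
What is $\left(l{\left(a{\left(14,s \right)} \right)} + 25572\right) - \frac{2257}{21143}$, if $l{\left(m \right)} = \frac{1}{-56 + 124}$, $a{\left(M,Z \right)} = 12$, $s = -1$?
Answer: $\frac{36765345795}{1437724} \approx 25572.0$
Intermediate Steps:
$l{\left(m \right)} = \frac{1}{68}$
$\left(l{\left(a{\left(14,s \right)} \right)} + 25572\right) - \frac{2257}{21143} = \left(\frac{1}{68} + 25572\right) - \frac{2257}{21143} = \frac{1738897}{68} - \frac{2257}{21143} = \frac{36765345795}{1437724}$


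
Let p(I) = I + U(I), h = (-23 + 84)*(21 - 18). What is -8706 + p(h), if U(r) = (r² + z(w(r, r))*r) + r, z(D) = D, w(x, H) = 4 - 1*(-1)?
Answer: 26064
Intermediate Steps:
w(x, H) = 5 (w(x, H) = 4 + 1 = 5)
U(r) = r² + 6*r (U(r) = (r² + 5*r) + r = r² + 6*r)
h = 183 (h = 61*3 = 183)
p(I) = I + I*(6 + I)
-8706 + p(h) = -8706 + 183*(7 + 183) = -8706 + 183*190 = -8706 + 34770 = 26064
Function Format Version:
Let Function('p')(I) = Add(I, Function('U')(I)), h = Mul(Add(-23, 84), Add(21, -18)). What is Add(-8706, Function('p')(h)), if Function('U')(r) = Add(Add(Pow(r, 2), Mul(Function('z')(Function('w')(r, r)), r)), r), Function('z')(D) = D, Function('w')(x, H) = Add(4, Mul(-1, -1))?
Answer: 26064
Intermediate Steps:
Function('w')(x, H) = 5 (Function('w')(x, H) = Add(4, 1) = 5)
Function('U')(r) = Add(Pow(r, 2), Mul(6, r)) (Function('U')(r) = Add(Add(Pow(r, 2), Mul(5, r)), r) = Add(Pow(r, 2), Mul(6, r)))
h = 183 (h = Mul(61, 3) = 183)
Function('p')(I) = Add(I, Mul(I, Add(6, I)))
Add(-8706, Function('p')(h)) = Add(-8706, Mul(183, Add(7, 183))) = Add(-8706, Mul(183, 190)) = Add(-8706, 34770) = 26064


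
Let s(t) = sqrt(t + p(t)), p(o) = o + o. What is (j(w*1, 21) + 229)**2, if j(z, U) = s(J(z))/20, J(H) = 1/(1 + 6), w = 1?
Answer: (32060 + sqrt(21))**2/19600 ≈ 52456.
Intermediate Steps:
J(H) = 1/7
p(o) = 2*o
s(t) = sqrt(3)*sqrt(t) (s(t) = sqrt(t + 2*t) = sqrt(3*t) = sqrt(3)*sqrt(t))
j(z, U) = sqrt(21)/140 (j(z, U) = (sqrt(3)*sqrt(1/7))/20 = (sqrt(3)*(sqrt(7)/7))*(1/20) = (sqrt(21)/7)*(1/20) = sqrt(21)/140)
(j(w*1, 21) + 229)**2 = (sqrt(21)/140 + 229)**2 = (229 + sqrt(21)/140)**2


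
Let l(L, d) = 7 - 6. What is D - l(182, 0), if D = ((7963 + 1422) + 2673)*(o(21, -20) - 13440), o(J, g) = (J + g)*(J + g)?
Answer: -162047463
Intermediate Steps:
o(J, g) = (J + g)**2
l(L, d) = 1
D = -162047462 (D = ((7963 + 1422) + 2673)*((21 - 20)**2 - 13440) = (9385 + 2673)*(1**2 - 13440) = 12058*(1 - 13440) = 12058*(-13439) = -162047462)
D - l(182, 0) = -162047462 - 1*1 = -162047462 - 1 = -162047463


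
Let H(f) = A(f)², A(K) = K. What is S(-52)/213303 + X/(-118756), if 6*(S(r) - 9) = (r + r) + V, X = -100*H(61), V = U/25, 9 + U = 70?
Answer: 2976341436029/949912915050 ≈ 3.1333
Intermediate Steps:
U = 61 (U = -9 + 70 = 61)
V = 61/25 ≈ 2.4400
H(f) = f²
X = -372100 (X = -100*61² = -100*3721 = -372100)
S(r) = 1411/150 + r/3 (S(r) = 9 + ((r + r) + 61/25)/6 = 9 + (2*r + 61/25)/6 = 9 + (61/25 + 2*r)/6 = 9 + (61/150 + r/3) = 1411/150 + r/3)
S(-52)/213303 + X/(-118756) = (1411/150 + (⅓)*(-52))/213303 - 372100/(-118756) = (1411/150 - 52/3)*(1/213303) - 372100*(-1/118756) = -1189/150*1/213303 + 93025/29689 = -1189/31995450 + 93025/29689 = 2976341436029/949912915050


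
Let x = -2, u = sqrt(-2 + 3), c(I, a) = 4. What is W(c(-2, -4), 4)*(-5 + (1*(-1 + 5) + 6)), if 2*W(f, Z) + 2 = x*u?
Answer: -10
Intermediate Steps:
u = 1 (u = sqrt(1) = 1)
W(f, Z) = -2 (W(f, Z) = -1 + (-2*1)/2 = -1 + (1/2)*(-2) = -1 - 1 = -2)
W(c(-2, -4), 4)*(-5 + (1*(-1 + 5) + 6)) = -2*(-5 + (1*(-1 + 5) + 6)) = -2*(-5 + (1*4 + 6)) = -2*(-5 + (4 + 6)) = -2*(-5 + 10) = -2*5 = -10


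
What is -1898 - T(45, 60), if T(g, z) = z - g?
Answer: -1913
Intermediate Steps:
-1898 - T(45, 60) = -1898 - (60 - 1*45) = -1898 - (60 - 45) = -1898 - 1*15 = -1898 - 15 = -1913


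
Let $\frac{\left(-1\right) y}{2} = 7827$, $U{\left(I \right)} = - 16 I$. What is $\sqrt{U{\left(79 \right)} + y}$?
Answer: $i \sqrt{16918} \approx 130.07 i$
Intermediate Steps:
$y = -15654$ ($y = \left(-2\right) 7827 = -15654$)
$\sqrt{U{\left(79 \right)} + y} = \sqrt{\left(-16\right) 79 - 15654} = \sqrt{-1264 - 15654} = \sqrt{-16918} = i \sqrt{16918}$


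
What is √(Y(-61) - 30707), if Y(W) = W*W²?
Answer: 6*I*√7158 ≈ 507.63*I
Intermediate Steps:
Y(W) = W³
√(Y(-61) - 30707) = √((-61)³ - 30707) = √(-226981 - 30707) = √(-257688) = 6*I*√7158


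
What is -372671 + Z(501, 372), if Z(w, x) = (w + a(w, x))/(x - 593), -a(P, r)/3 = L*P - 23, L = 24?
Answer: -82324789/221 ≈ -3.7251e+5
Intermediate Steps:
a(P, r) = 69 - 72*P (a(P, r) = -3*(24*P - 23) = -3*(-23 + 24*P) = 69 - 72*P)
Z(w, x) = (69 - 71*w)/(-593 + x) (Z(w, x) = (w + (69 - 72*w))/(x - 593) = (69 - 71*w)/(-593 + x))
-372671 + Z(501, 372) = -372671 + (69 - 71*501)/(-593 + 372) = -372671 + (69 - 35571)/(-221) = -372671 - 1/221*(-35502) = -372671 + 35502/221 = -82324789/221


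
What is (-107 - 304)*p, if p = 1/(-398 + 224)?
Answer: 137/58 ≈ 2.3621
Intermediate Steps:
p = -1/174 (p = 1/(-174) = -1/174 ≈ -0.0057471)
(-107 - 304)*p = (-107 - 304)*(-1/174) = -411*(-1/174) = 137/58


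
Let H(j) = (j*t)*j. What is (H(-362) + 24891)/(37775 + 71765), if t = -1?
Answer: -106153/109540 ≈ -0.96908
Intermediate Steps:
H(j) = -j² (H(j) = (j*(-1))*j = (-j)*j = -j²)
(H(-362) + 24891)/(37775 + 71765) = (-1*(-362)² + 24891)/(37775 + 71765) = (-1*131044 + 24891)/109540 = (-131044 + 24891)*(1/109540) = -106153*1/109540 = -106153/109540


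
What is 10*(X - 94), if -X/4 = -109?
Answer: 3420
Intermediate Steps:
X = 436 (X = -4*(-109) = 436)
10*(X - 94) = 10*(436 - 94) = 10*342 = 3420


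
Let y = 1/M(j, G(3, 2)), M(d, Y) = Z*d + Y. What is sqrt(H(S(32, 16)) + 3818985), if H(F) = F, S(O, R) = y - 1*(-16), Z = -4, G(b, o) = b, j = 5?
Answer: 2*sqrt(275922818)/17 ≈ 1954.2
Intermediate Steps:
M(d, Y) = Y - 4*d (M(d, Y) = -4*d + Y = Y - 4*d)
y = -1/17 (y = 1/(3 - 4*5) = 1/(3 - 20) = 1/(-17) = -1/17 ≈ -0.058824)
S(O, R) = 271/17 (S(O, R) = -1/17 - 1*(-16) = -1/17 + 16 = 271/17)
sqrt(H(S(32, 16)) + 3818985) = sqrt(271/17 + 3818985) = sqrt(64923016/17) = 2*sqrt(275922818)/17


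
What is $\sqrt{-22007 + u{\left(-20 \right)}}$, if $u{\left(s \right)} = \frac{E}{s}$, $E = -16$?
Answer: $\frac{i \sqrt{550155}}{5} \approx 148.34 i$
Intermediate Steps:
$u{\left(s \right)} = - \frac{16}{s}$
$\sqrt{-22007 + u{\left(-20 \right)}} = \sqrt{-22007 - \frac{16}{-20}} = \sqrt{-22007 - - \frac{4}{5}} = \sqrt{-22007 + \frac{4}{5}} = \sqrt{- \frac{110031}{5}} = \frac{i \sqrt{550155}}{5}$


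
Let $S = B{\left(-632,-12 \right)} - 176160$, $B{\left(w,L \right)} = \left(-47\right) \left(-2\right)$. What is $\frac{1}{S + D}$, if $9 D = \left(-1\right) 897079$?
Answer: $- \frac{9}{2481673} \approx -3.6266 \cdot 10^{-6}$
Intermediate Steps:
$B{\left(w,L \right)} = 94$
$D = - \frac{897079}{9}$ ($D = \frac{\left(-1\right) 897079}{9} = \frac{1}{9} \left(-897079\right) = - \frac{897079}{9} \approx -99676.0$)
$S = -176066$ ($S = 94 - 176160 = -176066$)
$\frac{1}{S + D} = \frac{1}{-176066 - \frac{897079}{9}} = \frac{1}{- \frac{2481673}{9}} = - \frac{9}{2481673}$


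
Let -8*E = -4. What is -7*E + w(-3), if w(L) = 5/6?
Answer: -8/3 ≈ -2.6667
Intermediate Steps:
E = ½ (E = -⅛*(-4) = ½ ≈ 0.50000)
w(L) = ⅚ (w(L) = 5*(⅙) = ⅚)
-7*E + w(-3) = -7*½ + ⅚ = -7/2 + ⅚ = -8/3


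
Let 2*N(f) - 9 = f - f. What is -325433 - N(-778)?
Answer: -650875/2 ≈ -3.2544e+5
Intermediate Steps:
N(f) = 9/2 (N(f) = 9/2 + (f - f)/2 = 9/2 + (½)*0 = 9/2 + 0 = 9/2)
-325433 - N(-778) = -325433 - 1*9/2 = -325433 - 9/2 = -650875/2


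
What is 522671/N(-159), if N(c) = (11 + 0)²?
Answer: 522671/121 ≈ 4319.6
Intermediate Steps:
N(c) = 121 (N(c) = 11² = 121)
522671/N(-159) = 522671/121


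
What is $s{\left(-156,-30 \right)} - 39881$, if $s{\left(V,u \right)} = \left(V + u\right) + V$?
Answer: $-40223$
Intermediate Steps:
$s{\left(V,u \right)} = u + 2 V$
$s{\left(-156,-30 \right)} - 39881 = \left(-30 + 2 \left(-156\right)\right) - 39881 = \left(-30 - 312\right) - 39881 = -342 - 39881 = -40223$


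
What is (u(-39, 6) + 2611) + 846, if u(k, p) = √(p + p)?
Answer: 3457 + 2*√3 ≈ 3460.5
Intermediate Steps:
u(k, p) = √2*√p (u(k, p) = √(2*p) = √2*√p)
(u(-39, 6) + 2611) + 846 = (√2*√6 + 2611) + 846 = (2*√3 + 2611) + 846 = (2611 + 2*√3) + 846 = 3457 + 2*√3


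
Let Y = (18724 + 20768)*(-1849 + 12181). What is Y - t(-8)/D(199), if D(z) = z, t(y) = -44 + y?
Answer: 81198237508/199 ≈ 4.0803e+8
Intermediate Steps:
Y = 408031344 (Y = 39492*10332 = 408031344)
Y - t(-8)/D(199) = 408031344 - (-44 - 8)/199 = 408031344 - (-52)/199 = 408031344 - 1*(-52/199) = 408031344 + 52/199 = 81198237508/199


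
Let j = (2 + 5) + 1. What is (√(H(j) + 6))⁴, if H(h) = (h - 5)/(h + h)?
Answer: 9801/256 ≈ 38.285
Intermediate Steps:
j = 8 (j = 7 + 1 = 8)
H(h) = (-5 + h)/(2*h) (H(h) = (-5 + h)/((2*h)) = (-5 + h)*(1/(2*h)) = (-5 + h)/(2*h))
(√(H(j) + 6))⁴ = (√((½)*(-5 + 8)/8 + 6))⁴ = (√((½)*(⅛)*3 + 6))⁴ = (√(3/16 + 6))⁴ = (√(99/16))⁴ = (3*√11/4)⁴ = 9801/256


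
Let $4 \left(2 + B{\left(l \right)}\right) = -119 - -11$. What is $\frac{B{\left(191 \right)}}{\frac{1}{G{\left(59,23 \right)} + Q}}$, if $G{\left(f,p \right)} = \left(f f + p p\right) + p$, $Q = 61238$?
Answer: $-1892859$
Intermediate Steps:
$G{\left(f,p \right)} = p + f^{2} + p^{2}$ ($G{\left(f,p \right)} = \left(f^{2} + p^{2}\right) + p = p + f^{2} + p^{2}$)
$B{\left(l \right)} = -29$ ($B{\left(l \right)} = -2 + \frac{-119 - -11}{4} = -2 + \frac{-119 + 11}{4} = -2 + \frac{1}{4} \left(-108\right) = -2 - 27 = -29$)
$\frac{B{\left(191 \right)}}{\frac{1}{G{\left(59,23 \right)} + Q}} = - \frac{29}{\frac{1}{\left(23 + 59^{2} + 23^{2}\right) + 61238}} = - \frac{29}{\frac{1}{\left(23 + 3481 + 529\right) + 61238}} = - \frac{29}{\frac{1}{4033 + 61238}} = - \frac{29}{\frac{1}{65271}} = - 29 \frac{1}{\frac{1}{65271}} = \left(-29\right) 65271 = -1892859$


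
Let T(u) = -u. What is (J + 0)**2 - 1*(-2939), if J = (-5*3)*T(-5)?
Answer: 8564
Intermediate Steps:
J = -75 (J = (-5*3)*(-1*(-5)) = -15*5 = -75)
(J + 0)**2 - 1*(-2939) = (-75 + 0)**2 - 1*(-2939) = (-75)**2 + 2939 = 5625 + 2939 = 8564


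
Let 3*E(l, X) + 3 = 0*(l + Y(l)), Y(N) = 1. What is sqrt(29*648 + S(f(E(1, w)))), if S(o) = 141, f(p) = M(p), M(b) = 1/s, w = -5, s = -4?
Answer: sqrt(18933) ≈ 137.60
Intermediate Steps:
M(b) = -1/4 (M(b) = 1/(-4) = -1/4)
E(l, X) = -1 (E(l, X) = -1 + (0*(l + 1))/3 = -1 + (0*(1 + l))/3 = -1 + (1/3)*0 = -1 + 0 = -1)
f(p) = -1/4
sqrt(29*648 + S(f(E(1, w)))) = sqrt(29*648 + 141) = sqrt(18792 + 141) = sqrt(18933)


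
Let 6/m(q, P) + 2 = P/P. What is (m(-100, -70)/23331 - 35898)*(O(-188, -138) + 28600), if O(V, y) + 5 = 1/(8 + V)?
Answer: -359240163663013/349965 ≈ -1.0265e+9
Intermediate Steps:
O(V, y) = -5 + 1/(8 + V)
m(q, P) = -6 (m(q, P) = 6/(-2 + P/P) = 6/(-2 + 1) = 6/(-1) = 6*(-1) = -6)
(m(-100, -70)/23331 - 35898)*(O(-188, -138) + 28600) = (-6/23331 - 35898)*((-39 - 5*(-188))/(8 - 188) + 28600) = (-6*1/23331 - 35898)*((-39 + 940)/(-180) + 28600) = (-2/7777 - 35898)*(-1/180*901 + 28600) = -279178748*(-901/180 + 28600)/7777 = -279178748/7777*5147099/180 = -359240163663013/349965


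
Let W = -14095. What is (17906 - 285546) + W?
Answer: -281735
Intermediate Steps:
(17906 - 285546) + W = (17906 - 285546) - 14095 = -267640 - 14095 = -281735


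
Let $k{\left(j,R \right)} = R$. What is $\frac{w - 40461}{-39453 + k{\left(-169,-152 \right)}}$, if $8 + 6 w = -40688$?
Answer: $\frac{141731}{118815} \approx 1.1929$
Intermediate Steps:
$w = - \frac{20348}{3}$ ($w = - \frac{4}{3} + \frac{1}{6} \left(-40688\right) = - \frac{4}{3} - \frac{20344}{3} = - \frac{20348}{3} \approx -6782.7$)
$\frac{w - 40461}{-39453 + k{\left(-169,-152 \right)}} = \frac{- \frac{20348}{3} - 40461}{-39453 - 152} = - \frac{141731}{3 \left(-39605\right)} = \left(- \frac{141731}{3}\right) \left(- \frac{1}{39605}\right) = \frac{141731}{118815}$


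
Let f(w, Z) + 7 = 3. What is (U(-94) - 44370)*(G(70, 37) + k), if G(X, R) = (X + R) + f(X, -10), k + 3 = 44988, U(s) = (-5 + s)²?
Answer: -1558647072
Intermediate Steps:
f(w, Z) = -4 (f(w, Z) = -7 + 3 = -4)
k = 44985 (k = -3 + 44988 = 44985)
G(X, R) = -4 + R + X (G(X, R) = (X + R) - 4 = (R + X) - 4 = -4 + R + X)
(U(-94) - 44370)*(G(70, 37) + k) = ((-5 - 94)² - 44370)*((-4 + 37 + 70) + 44985) = ((-99)² - 44370)*(103 + 44985) = (9801 - 44370)*45088 = -34569*45088 = -1558647072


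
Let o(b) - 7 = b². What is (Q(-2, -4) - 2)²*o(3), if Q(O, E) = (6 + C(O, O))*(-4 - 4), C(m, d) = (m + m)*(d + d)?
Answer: 506944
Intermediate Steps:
C(m, d) = 4*d*m (C(m, d) = (2*m)*(2*d) = 4*d*m)
o(b) = 7 + b²
Q(O, E) = -48 - 32*O² (Q(O, E) = (6 + 4*O*O)*(-4 - 4) = (6 + 4*O²)*(-8) = -48 - 32*O²)
(Q(-2, -4) - 2)²*o(3) = ((-48 - 32*(-2)²) - 2)²*(7 + 3²) = ((-48 - 32*4) - 2)²*(7 + 9) = ((-48 - 128) - 2)²*16 = (-176 - 2)²*16 = (-178)²*16 = 31684*16 = 506944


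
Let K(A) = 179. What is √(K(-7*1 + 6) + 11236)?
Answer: √11415 ≈ 106.84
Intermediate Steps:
√(K(-7*1 + 6) + 11236) = √(179 + 11236) = √11415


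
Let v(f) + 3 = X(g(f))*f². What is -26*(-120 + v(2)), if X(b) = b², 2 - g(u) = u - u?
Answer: 2782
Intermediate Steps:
g(u) = 2 (g(u) = 2 - (u - u) = 2 - 1*0 = 2 + 0 = 2)
v(f) = -3 + 4*f² (v(f) = -3 + 2²*f² = -3 + 4*f²)
-26*(-120 + v(2)) = -26*(-120 + (-3 + 4*2²)) = -26*(-120 + (-3 + 4*4)) = -26*(-120 + (-3 + 16)) = -26*(-120 + 13) = -26*(-107) = 2782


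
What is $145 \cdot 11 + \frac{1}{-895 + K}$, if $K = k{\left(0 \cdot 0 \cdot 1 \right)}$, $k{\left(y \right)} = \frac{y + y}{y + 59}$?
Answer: $\frac{1427524}{895} \approx 1595.0$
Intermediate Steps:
$k{\left(y \right)} = \frac{2 y}{59 + y}$
$K = 0$ ($K = \frac{2 \cdot 0 \cdot 0 \cdot 1}{59 + 0 \cdot 0 \cdot 1} = \frac{2 \cdot 0 \cdot 1}{59 + 0 \cdot 1} = 2 \cdot 0 \frac{1}{59 + 0} = 2 \cdot 0 \cdot \frac{1}{59} = 0$)
$145 \cdot 11 + \frac{1}{-895 + K} = 145 \cdot 11 + \frac{1}{-895 + 0} = 1595 + \frac{1}{-895} = 1595 - \frac{1}{895} = \frac{1427524}{895}$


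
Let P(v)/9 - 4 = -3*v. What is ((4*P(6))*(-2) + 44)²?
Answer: 1106704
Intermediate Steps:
P(v) = 36 - 27*v (P(v) = 36 + 9*(-3*v) = 36 - 27*v)
((4*P(6))*(-2) + 44)² = ((4*(36 - 27*6))*(-2) + 44)² = ((4*(36 - 162))*(-2) + 44)² = ((4*(-126))*(-2) + 44)² = (-504*(-2) + 44)² = (1008 + 44)² = 1052² = 1106704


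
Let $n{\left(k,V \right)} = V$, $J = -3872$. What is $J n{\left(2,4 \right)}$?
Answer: $-15488$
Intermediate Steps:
$J n{\left(2,4 \right)} = \left(-3872\right) 4 = -15488$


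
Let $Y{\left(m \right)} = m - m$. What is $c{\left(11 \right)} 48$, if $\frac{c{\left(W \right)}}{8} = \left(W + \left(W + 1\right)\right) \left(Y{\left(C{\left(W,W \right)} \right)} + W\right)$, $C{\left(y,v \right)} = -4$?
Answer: $97152$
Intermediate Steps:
$Y{\left(m \right)} = 0$
$c{\left(W \right)} = 8 W \left(1 + 2 W\right)$ ($c{\left(W \right)} = 8 \left(W + \left(W + 1\right)\right) \left(0 + W\right) = 8 \left(W + \left(1 + W\right)\right) W = 8 \left(1 + 2 W\right) W = 8 W \left(1 + 2 W\right)$)
$c{\left(11 \right)} 48 = 8 \cdot 11 \left(1 + 2 \cdot 11\right) 48 = 8 \cdot 11 \left(1 + 22\right) 48 = 8 \cdot 11 \cdot 23 \cdot 48 = 2024 \cdot 48 = 97152$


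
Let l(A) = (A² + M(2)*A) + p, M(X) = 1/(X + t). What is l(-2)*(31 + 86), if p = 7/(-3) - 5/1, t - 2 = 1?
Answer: -2184/5 ≈ -436.80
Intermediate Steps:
t = 3 (t = 2 + 1 = 3)
M(X) = 1/(3 + X) (M(X) = 1/(X + 3) = 1/(3 + X))
p = -22/3 (p = 7*(-⅓) - 5*1 = -7/3 - 5 = -22/3 ≈ -7.3333)
l(A) = -22/3 + A² + A/5 (l(A) = (A² + A/(3 + 2)) - 22/3 = (A² + A/5) - 22/3 = -22/3 + A² + A/5)
l(-2)*(31 + 86) = (-22/3 + (-2)² + (⅕)*(-2))*(31 + 86) = (-22/3 + 4 - ⅖)*117 = -56/15*117 = -2184/5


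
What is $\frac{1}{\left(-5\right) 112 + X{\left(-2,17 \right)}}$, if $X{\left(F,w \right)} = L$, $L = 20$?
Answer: $- \frac{1}{540} \approx -0.0018519$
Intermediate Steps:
$X{\left(F,w \right)} = 20$
$\frac{1}{\left(-5\right) 112 + X{\left(-2,17 \right)}} = \frac{1}{\left(-5\right) 112 + 20} = \frac{1}{-560 + 20} = \frac{1}{-540} = - \frac{1}{540}$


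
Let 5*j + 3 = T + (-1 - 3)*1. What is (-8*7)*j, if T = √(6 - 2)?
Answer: 56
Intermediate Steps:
T = 2 (T = √4 = 2)
j = -1 (j = -⅗ + (2 + (-1 - 3)*1)/5 = -⅗ + (2 - 4*1)/5 = -⅗ + (2 - 4)/5 = -⅗ + (⅕)*(-2) = -⅗ - ⅖ = -1)
(-8*7)*j = -8*7*(-1) = -56*(-1) = 56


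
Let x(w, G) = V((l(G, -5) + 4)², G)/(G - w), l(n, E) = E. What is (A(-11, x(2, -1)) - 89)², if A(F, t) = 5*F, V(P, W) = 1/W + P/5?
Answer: 20736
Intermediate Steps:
V(P, W) = 1/W + P/5 (V(P, W) = 1/W + P*(⅕) = 1/W + P/5)
x(w, G) = (⅕ + 1/G)/(G - w) (x(w, G) = (1/G + (-5 + 4)²/5)/(G - w) = (1/G + (⅕)*(-1)²)/(G - w) = (1/G + (⅕)*1)/(G - w) = (1/G + ⅕)/(G - w) = (⅕ + 1/G)/(G - w))
(A(-11, x(2, -1)) - 89)² = (5*(-11) - 89)² = (-55 - 89)² = (-144)² = 20736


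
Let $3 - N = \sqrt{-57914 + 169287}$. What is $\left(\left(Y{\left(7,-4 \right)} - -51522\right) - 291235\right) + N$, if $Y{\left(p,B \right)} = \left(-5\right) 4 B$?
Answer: $-239630 - \sqrt{111373} \approx -2.3996 \cdot 10^{5}$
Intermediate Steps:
$Y{\left(p,B \right)} = - 20 B$
$N = 3 - \sqrt{111373}$ ($N = 3 - \sqrt{-57914 + 169287} = 3 - \sqrt{111373} \approx -330.73$)
$\left(\left(Y{\left(7,-4 \right)} - -51522\right) - 291235\right) + N = \left(\left(\left(-20\right) \left(-4\right) - -51522\right) - 291235\right) + \left(3 - \sqrt{111373}\right) = \left(\left(80 + 51522\right) - 291235\right) + \left(3 - \sqrt{111373}\right) = \left(51602 - 291235\right) + \left(3 - \sqrt{111373}\right) = -239633 + \left(3 - \sqrt{111373}\right) = -239630 - \sqrt{111373}$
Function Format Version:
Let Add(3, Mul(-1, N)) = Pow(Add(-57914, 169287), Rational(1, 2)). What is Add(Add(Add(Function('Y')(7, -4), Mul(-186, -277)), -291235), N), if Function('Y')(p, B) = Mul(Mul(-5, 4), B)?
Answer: Add(-239630, Mul(-1, Pow(111373, Rational(1, 2)))) ≈ -2.3996e+5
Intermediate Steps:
Function('Y')(p, B) = Mul(-20, B)
N = Add(3, Mul(-1, Pow(111373, Rational(1, 2)))) (N = Add(3, Mul(-1, Pow(Add(-57914, 169287), Rational(1, 2)))) = Add(3, Mul(-1, Pow(111373, Rational(1, 2)))) ≈ -330.73)
Add(Add(Add(Function('Y')(7, -4), Mul(-186, -277)), -291235), N) = Add(Add(Add(Mul(-20, -4), Mul(-186, -277)), -291235), Add(3, Mul(-1, Pow(111373, Rational(1, 2))))) = Add(Add(Add(80, 51522), -291235), Add(3, Mul(-1, Pow(111373, Rational(1, 2))))) = Add(Add(51602, -291235), Add(3, Mul(-1, Pow(111373, Rational(1, 2))))) = Add(-239633, Add(3, Mul(-1, Pow(111373, Rational(1, 2))))) = Add(-239630, Mul(-1, Pow(111373, Rational(1, 2))))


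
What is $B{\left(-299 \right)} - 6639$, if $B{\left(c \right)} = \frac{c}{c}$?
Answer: $-6638$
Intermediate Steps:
$B{\left(c \right)} = 1$
$B{\left(-299 \right)} - 6639 = 1 - 6639 = -6638$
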